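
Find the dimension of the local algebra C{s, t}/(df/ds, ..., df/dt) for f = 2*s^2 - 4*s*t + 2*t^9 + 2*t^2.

8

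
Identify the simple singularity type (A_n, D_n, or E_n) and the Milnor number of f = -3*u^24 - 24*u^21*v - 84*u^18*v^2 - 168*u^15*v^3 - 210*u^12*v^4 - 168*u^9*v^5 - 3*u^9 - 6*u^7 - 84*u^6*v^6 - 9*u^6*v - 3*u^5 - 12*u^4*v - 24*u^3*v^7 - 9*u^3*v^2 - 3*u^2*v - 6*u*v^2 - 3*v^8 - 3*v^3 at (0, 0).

Type D9, Milnor number mu = 9.

The Hessian of f at 0 is [[0, 0], [0, 0]] with rank 0, so corank 2. A Groebner basis of the Jacobian ideal J(f) in C{u,v} is {u^2*v^2 - 8*u^2*v - u^2 - 16*u*v^2 - 3*u*v - 8*v^3 - 2*v^2, 16*u^2*v + 2*u^2 + u*v^3 + 32*u*v^2 + 5*u*v + 16*v^3 + 3*v^2, -24*u^2*v - 3*u^2 - 48*u*v^2 - 7*u*v + v^4 - 24*v^3 - 4*v^2, u^3 + 3*u^2*v + 3*u*v^2 + v^3}; counting standard monomials gives mu = 9. Corank 2; j^3 = -3*v*(u + v)^2 has shape L^2 M (L != M), so D-series; mu = 9 gives D_9.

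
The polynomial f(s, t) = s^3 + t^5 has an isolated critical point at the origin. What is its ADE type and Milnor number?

The Hessian of f at 0 is [[0, 0], [0, 0]] with rank 0, so corank 2. A Groebner basis of the Jacobian ideal J(f) in C{s,t} is {t^4, s^2}; counting standard monomials gives mu = 8. Corank 2; j^3 = s^3 is a perfect cube, so E-series; the 5-jet and mu = 8 give E_8.

Type E8, Milnor number mu = 8.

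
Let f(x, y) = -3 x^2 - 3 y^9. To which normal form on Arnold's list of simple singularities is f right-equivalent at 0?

A8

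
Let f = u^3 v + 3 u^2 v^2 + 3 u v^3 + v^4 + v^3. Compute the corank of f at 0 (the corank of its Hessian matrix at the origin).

2

The Hessian at 0 is [[0, 0], [0, 0]] of rank 0; hence corank 2.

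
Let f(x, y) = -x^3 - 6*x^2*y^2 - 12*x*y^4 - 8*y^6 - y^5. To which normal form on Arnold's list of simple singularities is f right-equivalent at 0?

The Hessian of f at 0 is [[0, 0], [0, 0]] with rank 0, so corank 2. A Groebner basis of the Jacobian ideal J(f) in C{x,y} is {y^4, x^3, x^2/4 + x*y^2}; counting standard monomials gives mu = 8. Corank 2; j^3 = -x^3 is a perfect cube, so E-series; the 5-jet and mu = 8 give E_8.

E8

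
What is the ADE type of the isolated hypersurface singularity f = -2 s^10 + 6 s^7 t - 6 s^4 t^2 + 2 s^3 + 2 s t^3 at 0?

E_{7}

The Hessian of f at 0 is [[0, 0], [0, 0]] with rank 0, so corank 2. A Groebner basis of the Jacobian ideal J(f) in C{s,t} is {s^3, s*t^2, 3*s^2 + t^3}; counting standard monomials gives mu = 7. Corank 2; j^3 = 2*s^3 is a perfect cube, so E-series; the 4-jet and mu = 7 give E_7.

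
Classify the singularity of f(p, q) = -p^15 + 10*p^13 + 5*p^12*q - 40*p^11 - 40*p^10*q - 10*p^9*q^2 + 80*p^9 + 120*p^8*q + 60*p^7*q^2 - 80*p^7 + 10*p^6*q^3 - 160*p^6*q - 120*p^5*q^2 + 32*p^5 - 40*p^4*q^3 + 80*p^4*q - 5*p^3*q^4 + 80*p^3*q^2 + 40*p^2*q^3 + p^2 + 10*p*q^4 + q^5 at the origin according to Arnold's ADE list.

The Hessian of f at 0 has rank 1. Corank 1: A-series; mu = 4 gives A_4.

A_4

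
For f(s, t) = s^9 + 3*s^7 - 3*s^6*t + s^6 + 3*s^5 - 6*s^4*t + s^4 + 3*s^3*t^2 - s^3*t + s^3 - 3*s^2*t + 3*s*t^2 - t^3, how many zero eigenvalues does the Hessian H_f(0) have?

2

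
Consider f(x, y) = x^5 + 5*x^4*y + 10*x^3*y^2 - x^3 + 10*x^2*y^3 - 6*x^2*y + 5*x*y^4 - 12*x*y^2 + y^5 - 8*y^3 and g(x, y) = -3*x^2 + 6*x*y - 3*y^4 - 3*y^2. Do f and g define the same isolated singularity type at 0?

No.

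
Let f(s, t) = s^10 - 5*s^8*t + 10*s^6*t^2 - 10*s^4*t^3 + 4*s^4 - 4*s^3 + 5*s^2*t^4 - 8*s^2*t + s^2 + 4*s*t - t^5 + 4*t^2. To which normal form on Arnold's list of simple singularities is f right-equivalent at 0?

A_{4}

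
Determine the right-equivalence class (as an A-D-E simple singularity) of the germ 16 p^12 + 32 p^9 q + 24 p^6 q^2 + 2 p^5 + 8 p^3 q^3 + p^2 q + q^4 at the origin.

The Hessian of f at 0 has rank 0. Corank 2; j^3 = p^2*q has shape L^2 M (L != M), so D-series; mu = 5 gives D_5.

D5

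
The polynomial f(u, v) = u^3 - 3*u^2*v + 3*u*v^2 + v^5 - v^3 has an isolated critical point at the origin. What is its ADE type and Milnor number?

Type E_8, Milnor number mu = 8.

The Hessian of f at 0 is [[0, 0], [0, 0]] with rank 0, so corank 2. A Groebner basis of the Jacobian ideal J(f) in C{u,v} is {v^4, u^2 - 2*u*v + v^2}; counting standard monomials gives mu = 8. Corank 2; j^3 = (u - v)^3 is a perfect cube, so E-series; the 5-jet and mu = 8 give E_8.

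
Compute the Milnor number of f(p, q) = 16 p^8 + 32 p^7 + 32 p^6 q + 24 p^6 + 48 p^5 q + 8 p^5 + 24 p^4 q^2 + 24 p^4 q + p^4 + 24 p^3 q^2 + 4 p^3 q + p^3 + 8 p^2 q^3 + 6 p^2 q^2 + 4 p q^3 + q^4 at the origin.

6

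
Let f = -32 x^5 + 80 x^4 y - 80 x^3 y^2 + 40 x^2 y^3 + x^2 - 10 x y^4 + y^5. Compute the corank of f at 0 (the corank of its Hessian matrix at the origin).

The Hessian at 0 is [[2, 0], [0, 0]] of rank 1; hence corank 1.

1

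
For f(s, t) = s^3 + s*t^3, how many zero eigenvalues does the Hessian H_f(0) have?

2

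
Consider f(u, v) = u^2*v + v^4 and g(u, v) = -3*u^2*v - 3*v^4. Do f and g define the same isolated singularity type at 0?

Yes.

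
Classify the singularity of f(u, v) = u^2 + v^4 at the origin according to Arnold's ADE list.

A_{3}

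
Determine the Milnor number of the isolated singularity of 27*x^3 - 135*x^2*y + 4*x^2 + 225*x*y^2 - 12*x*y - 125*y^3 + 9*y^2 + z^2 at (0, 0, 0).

2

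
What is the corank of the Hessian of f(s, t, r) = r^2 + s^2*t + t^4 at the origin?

Hessian at 0 has rank 1.

2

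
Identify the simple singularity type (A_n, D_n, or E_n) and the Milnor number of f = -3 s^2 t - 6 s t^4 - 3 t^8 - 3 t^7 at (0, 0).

The Hessian of f at 0 has rank 0. Corank 2; j^3 = -3*s^2*t has shape L^2 M (L != M), so D-series; mu = 9 gives D_9.

Type D_9, Milnor number mu = 9.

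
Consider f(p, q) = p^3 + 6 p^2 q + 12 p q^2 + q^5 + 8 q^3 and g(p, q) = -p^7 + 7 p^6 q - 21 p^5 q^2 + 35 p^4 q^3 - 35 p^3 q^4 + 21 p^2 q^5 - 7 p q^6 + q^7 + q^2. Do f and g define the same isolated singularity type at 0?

No.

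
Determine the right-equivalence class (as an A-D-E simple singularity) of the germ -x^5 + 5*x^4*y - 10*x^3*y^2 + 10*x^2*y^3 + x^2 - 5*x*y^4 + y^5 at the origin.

The Hessian of f at 0 has rank 1. Corank 1: A-series; mu = 4 gives A_4.

A_4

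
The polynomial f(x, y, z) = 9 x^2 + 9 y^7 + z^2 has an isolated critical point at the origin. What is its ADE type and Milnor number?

Type A6, Milnor number mu = 6.

The Hessian of f at 0 has rank 2. Corank 1: A-series; mu = 6 gives A_6.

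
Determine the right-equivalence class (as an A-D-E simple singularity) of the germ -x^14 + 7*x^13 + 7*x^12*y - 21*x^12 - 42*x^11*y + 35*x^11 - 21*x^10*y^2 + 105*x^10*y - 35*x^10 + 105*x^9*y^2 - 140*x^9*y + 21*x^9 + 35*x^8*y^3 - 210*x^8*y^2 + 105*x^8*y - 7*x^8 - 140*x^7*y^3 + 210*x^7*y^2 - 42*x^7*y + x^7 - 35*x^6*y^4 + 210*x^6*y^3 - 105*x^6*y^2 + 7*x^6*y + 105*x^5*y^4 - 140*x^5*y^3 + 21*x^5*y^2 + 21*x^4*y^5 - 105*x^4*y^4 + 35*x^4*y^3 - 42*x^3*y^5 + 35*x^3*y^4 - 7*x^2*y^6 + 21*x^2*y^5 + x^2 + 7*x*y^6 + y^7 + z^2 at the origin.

The Hessian of f at 0 has rank 2. Corank 1: A-series; mu = 6 gives A_6.

A_6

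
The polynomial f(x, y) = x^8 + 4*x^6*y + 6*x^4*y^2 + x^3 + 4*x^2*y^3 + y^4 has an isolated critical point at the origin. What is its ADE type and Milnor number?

The Hessian of f at 0 has rank 0. Corank 2; j^3 = x^3 is a perfect cube, so E-series; the 4-jet and mu = 6 give E_6.

Type E_6, Milnor number mu = 6.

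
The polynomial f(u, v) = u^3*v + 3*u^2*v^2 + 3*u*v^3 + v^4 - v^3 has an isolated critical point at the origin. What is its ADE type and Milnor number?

The Hessian of f at 0 has rank 0. Corank 2; j^3 = -v^3 is a perfect cube, so E-series; the 4-jet and mu = 7 give E_7.

Type E_{7}, Milnor number mu = 7.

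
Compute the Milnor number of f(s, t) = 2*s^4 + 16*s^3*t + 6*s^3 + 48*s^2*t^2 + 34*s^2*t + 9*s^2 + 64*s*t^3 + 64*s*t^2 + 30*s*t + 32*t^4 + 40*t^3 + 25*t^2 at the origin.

The Hessian of f at 0 is [[18, 30], [30, 50]] with rank 1, so corank 1. A Groebner basis of the Jacobian ideal J(f) in C{s,t} is {s^2 + 75*s + 125*t, s*t - 45*s - 75*t, 27*s + t^2 + 45*t}; counting standard monomials gives mu = 3. Corank 1: A-series; mu = 3 gives A_3.

3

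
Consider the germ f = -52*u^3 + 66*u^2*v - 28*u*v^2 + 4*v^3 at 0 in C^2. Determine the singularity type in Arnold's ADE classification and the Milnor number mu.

Type D4, Milnor number mu = 4.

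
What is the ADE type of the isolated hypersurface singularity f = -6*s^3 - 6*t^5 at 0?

E_{8}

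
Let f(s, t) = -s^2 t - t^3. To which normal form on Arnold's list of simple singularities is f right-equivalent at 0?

D4

The Hessian of f at 0 has rank 0. Corank 2; j^3 = -t*(s^2 + t^2) splits into three distinct lines over C (the quadratic factor has nonzero discriminant), so D_4.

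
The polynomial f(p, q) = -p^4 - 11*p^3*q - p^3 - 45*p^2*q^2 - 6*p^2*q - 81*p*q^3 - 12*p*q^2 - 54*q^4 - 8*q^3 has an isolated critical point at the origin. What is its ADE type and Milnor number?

Type E7, Milnor number mu = 7.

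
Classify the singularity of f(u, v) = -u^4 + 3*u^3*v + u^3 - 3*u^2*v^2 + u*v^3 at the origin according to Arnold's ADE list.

E_{7}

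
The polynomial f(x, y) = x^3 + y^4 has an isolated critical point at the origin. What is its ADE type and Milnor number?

The Hessian of f at 0 has rank 0. Corank 2; j^3 = x^3 is a perfect cube, so E-series; the 4-jet and mu = 6 give E_6.

Type E_{6}, Milnor number mu = 6.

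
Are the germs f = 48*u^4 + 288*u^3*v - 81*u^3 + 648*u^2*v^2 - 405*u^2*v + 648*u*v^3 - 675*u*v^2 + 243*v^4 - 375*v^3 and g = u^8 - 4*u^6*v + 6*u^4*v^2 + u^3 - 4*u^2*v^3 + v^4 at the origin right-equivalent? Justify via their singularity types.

Yes.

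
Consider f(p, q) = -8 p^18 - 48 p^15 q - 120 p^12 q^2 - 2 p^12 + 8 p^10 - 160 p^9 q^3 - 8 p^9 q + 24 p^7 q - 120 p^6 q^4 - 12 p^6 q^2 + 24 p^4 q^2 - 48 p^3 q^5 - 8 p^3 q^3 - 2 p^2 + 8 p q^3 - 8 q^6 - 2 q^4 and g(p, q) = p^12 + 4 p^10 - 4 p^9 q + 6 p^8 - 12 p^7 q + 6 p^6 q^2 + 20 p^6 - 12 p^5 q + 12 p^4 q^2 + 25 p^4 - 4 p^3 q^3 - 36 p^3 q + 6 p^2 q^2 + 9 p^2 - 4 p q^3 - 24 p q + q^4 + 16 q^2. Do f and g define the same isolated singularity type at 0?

Yes.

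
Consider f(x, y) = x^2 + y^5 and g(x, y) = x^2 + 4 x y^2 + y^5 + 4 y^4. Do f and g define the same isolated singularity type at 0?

Yes.

The Hessian of f at 0 has rank 1. Corank 1: A-series; mu = 4 gives A_4. The Hessian of g at 0 has rank 1. Corank 1: A-series; mu = 4 gives A_4. Both have type A_4, hence right-equivalent.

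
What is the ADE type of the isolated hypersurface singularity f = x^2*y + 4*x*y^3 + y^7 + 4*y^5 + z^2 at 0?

D_8

The Hessian of f at 0 has rank 1. Corank 2; j^3 = x^2*y has shape L^2 M (L != M), so D-series; mu = 8 gives D_8.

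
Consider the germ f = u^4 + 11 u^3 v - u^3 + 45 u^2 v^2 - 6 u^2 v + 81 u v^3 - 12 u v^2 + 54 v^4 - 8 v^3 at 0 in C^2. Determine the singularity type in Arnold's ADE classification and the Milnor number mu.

Type E7, Milnor number mu = 7.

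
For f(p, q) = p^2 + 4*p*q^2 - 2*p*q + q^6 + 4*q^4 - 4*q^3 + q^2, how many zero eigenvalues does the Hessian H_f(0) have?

1

Hessian at 0 has rank 1.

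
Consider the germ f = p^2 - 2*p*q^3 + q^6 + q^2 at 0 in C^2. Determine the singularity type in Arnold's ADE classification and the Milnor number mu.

The Hessian of f at 0 has rank 2. Corank 0: nondegenerate Morse point, so A_1.

Type A_{1}, Milnor number mu = 1.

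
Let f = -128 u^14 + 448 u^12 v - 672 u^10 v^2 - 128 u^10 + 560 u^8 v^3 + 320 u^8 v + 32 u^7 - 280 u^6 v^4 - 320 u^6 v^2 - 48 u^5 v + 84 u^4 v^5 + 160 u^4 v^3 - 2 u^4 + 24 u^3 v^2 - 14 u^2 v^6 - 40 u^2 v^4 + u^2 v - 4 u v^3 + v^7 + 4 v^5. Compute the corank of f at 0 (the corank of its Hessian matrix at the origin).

Hessian at 0 has rank 0.

2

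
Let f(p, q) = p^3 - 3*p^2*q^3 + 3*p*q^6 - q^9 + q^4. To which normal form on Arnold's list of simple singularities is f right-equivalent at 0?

The Hessian of f at 0 is [[0, 0], [0, 0]] with rank 0, so corank 2. A Groebner basis of the Jacobian ideal J(f) in C{p,q} is {q^3, p^2}; counting standard monomials gives mu = 6. Corank 2; j^3 = p^3 is a perfect cube, so E-series; the 4-jet and mu = 6 give E_6.

E_6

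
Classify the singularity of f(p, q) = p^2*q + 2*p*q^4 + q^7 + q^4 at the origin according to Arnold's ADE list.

D_{5}

The Hessian of f at 0 has rank 0. Corank 2; j^3 = p^2*q has shape L^2 M (L != M), so D-series; mu = 5 gives D_5.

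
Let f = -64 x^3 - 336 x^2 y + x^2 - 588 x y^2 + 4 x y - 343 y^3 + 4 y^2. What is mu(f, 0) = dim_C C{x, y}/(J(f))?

2

The Hessian of f at 0 has rank 1. Corank 1: A-series; mu = 2 gives A_2.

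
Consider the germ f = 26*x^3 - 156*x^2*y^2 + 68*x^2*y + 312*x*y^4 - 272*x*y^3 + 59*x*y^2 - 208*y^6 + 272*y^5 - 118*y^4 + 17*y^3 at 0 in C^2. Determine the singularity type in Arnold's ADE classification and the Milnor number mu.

Type D4, Milnor number mu = 4.

The Hessian of f at 0 has rank 0. Corank 2; j^3 = (x + y)*(26*x^2 + 42*x*y + 17*y^2) splits into three distinct lines over C (the quadratic factor has nonzero discriminant), so D_4.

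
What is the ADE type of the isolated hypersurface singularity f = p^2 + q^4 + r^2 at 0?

A3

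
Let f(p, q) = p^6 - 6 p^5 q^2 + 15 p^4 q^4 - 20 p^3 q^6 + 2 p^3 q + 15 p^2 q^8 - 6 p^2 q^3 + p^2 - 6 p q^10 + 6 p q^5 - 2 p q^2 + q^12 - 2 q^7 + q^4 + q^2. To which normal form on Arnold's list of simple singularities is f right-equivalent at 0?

A1

The Hessian of f at 0 is [[2, 0], [0, 2]] with rank 2, so corank 0. A Groebner basis of the Jacobian ideal J(f) in C{p,q} is {p, q}; counting standard monomials gives mu = 1. Corank 0: nondegenerate Morse point, so A_1.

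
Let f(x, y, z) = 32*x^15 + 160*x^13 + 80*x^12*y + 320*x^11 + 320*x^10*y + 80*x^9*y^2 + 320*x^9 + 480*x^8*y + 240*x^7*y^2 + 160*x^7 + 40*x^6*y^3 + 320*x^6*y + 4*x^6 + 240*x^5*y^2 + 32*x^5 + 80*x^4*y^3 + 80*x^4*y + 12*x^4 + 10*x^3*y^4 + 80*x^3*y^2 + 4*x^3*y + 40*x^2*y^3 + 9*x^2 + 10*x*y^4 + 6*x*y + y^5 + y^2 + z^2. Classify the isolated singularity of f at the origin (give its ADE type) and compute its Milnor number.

The Hessian of f at 0 is [[18, 6, 0], [6, 2, 0], [0, 0, 2]] with rank 2, so corank 1. A Groebner basis of the Jacobian ideal J(f) in C{x,y,z} is {-81*x/2 + y^3 - 27*y/2, x^2 - y^2/9, x*y + y^2/3, z}; counting standard monomials gives mu = 4. Corank 1: A-series; mu = 4 gives A_4.

Type A4, Milnor number mu = 4.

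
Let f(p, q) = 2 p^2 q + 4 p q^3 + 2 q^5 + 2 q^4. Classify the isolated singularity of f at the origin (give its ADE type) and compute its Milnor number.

Type D_5, Milnor number mu = 5.

The Hessian of f at 0 has rank 0. Corank 2; j^3 = 2*p^2*q has shape L^2 M (L != M), so D-series; mu = 5 gives D_5.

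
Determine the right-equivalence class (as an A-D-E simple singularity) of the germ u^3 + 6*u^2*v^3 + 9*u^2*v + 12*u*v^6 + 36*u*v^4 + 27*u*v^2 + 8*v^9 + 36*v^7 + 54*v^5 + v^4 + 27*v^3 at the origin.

E6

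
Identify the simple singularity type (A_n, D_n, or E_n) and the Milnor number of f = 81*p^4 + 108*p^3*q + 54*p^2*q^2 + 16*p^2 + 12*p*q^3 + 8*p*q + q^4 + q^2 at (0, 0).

Type A3, Milnor number mu = 3.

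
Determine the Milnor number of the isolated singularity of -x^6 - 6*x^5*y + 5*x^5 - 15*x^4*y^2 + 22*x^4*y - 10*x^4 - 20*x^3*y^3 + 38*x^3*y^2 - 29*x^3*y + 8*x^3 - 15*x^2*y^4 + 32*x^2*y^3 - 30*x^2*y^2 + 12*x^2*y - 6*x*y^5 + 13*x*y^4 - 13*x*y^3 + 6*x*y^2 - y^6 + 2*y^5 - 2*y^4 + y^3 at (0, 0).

7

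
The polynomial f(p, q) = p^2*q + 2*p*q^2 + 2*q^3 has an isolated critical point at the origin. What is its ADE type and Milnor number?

The Hessian of f at 0 has rank 0. Corank 2; j^3 = q*(p^2 + 2*p*q + 2*q^2) splits into three distinct lines over C (the quadratic factor has nonzero discriminant), so D_4.

Type D_{4}, Milnor number mu = 4.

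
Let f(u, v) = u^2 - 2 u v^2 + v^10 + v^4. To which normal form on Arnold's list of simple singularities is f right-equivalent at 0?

A9

The Hessian of f at 0 is [[2, 0], [0, 0]] with rank 1, so corank 1. A Groebner basis of the Jacobian ideal J(f) in C{u,v} is {u^5, u^4*v, -u + v^2}; counting standard monomials gives mu = 9. Corank 1: A-series; mu = 9 gives A_9.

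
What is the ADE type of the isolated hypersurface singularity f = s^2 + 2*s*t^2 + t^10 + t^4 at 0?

The Hessian of f at 0 has rank 1. Corank 1: A-series; mu = 9 gives A_9.

A9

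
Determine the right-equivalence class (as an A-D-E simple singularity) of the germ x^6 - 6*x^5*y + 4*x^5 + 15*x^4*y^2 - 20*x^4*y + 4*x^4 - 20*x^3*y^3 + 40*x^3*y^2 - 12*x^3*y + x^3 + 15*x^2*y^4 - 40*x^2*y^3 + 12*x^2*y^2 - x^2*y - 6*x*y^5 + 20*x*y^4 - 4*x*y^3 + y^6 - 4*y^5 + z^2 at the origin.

D_{7}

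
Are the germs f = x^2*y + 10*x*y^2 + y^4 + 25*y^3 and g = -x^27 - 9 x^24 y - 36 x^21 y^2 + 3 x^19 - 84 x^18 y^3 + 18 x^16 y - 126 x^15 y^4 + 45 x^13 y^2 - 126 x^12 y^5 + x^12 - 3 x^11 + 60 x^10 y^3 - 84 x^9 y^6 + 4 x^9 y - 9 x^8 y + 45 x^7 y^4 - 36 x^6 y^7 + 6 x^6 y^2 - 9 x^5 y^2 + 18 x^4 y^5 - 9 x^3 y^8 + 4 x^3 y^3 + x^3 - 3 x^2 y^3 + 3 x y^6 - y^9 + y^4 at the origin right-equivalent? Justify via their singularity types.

No.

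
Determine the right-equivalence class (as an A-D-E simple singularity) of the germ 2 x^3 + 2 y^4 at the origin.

The Hessian of f at 0 has rank 0. Corank 2; j^3 = 2*x^3 is a perfect cube, so E-series; the 4-jet and mu = 6 give E_6.

E_{6}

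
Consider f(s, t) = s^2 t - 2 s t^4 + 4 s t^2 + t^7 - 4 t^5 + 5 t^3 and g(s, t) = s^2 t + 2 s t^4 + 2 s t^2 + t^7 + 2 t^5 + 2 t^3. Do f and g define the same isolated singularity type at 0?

The Hessian of f at 0 is [[0, 0], [0, 0]] with rank 0, so corank 2. A Groebner basis of the Jacobian ideal J(f) in C{s,t} is {t^3, s^2 - t^2, s*t + 2*t^2}; counting standard monomials gives mu = 4. Corank 2; j^3 = t*(s^2 + 4*s*t + 5*t^2) splits into three distinct lines over C (the quadratic factor has nonzero discriminant), so D_4. The Hessian of g at 0 is [[0, 0], [0, 0]] with rank 0, so corank 2. A Groebner basis of the Jacobian ideal J(g) in C{s,t} is {t^3, s^2 + 2*t^2, s*t + t^2}; counting standard monomials gives mu = 4. Corank 2; j^3 = t*(s^2 + 2*s*t + 2*t^2) splits into three distinct lines over C (the quadratic factor has nonzero discriminant), so D_4. Both have type D_4, hence right-equivalent.

Yes.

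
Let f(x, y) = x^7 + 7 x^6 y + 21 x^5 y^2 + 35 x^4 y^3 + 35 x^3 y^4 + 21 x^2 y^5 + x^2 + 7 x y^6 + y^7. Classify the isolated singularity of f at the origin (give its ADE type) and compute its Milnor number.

The Hessian of f at 0 is [[2, 0], [0, 0]] with rank 1, so corank 1. A Groebner basis of the Jacobian ideal J(f) in C{x,y} is {y^6, x}; counting standard monomials gives mu = 6. Corank 1: A-series; mu = 6 gives A_6.

Type A6, Milnor number mu = 6.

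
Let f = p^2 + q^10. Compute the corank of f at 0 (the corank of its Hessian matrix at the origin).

1

The Hessian at 0 is [[2, 0], [0, 0]] of rank 1; hence corank 1.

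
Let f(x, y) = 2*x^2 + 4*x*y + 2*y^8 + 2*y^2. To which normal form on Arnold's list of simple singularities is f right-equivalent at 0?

A_7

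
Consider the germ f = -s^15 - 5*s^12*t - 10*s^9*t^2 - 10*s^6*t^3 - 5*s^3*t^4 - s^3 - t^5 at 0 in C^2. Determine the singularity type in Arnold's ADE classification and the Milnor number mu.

Type E_8, Milnor number mu = 8.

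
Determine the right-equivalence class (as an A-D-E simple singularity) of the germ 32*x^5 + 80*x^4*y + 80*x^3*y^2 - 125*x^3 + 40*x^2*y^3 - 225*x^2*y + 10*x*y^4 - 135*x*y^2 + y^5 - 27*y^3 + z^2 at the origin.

The Hessian of f at 0 is [[0, 0, 0], [0, 0, 0], [0, 0, 2]] with rank 1, so corank 2. A Groebner basis of the Jacobian ideal J(f) in C{x,y,z} is {y^5, x*y^3 + 23*y^4/40, x^2 + 6*x*y/5 + 9*y^2/25, z}; counting standard monomials gives mu = 8. Corank 2; j^3 = -(5*x + 3*y)^3 is a perfect cube, so E-series; the 5-jet and mu = 8 give E_8.

E_{8}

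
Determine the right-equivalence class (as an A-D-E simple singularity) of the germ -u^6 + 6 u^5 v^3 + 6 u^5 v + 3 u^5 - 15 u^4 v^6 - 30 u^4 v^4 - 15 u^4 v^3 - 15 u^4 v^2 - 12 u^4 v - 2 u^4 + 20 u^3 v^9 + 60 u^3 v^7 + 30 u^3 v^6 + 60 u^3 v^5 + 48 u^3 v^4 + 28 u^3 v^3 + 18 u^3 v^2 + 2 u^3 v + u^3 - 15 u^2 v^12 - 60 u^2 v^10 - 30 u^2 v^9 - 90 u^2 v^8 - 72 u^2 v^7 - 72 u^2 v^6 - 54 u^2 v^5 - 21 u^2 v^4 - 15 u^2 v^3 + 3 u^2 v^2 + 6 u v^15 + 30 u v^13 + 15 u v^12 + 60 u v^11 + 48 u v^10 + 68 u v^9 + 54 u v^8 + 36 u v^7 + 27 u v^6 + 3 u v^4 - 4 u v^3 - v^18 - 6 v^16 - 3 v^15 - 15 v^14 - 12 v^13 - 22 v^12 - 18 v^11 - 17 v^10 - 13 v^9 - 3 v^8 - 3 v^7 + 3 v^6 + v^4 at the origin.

E_{6}

The Hessian of f at 0 has rank 0. Corank 2; j^3 = u^3 is a perfect cube, so E-series; the 4-jet and mu = 6 give E_6.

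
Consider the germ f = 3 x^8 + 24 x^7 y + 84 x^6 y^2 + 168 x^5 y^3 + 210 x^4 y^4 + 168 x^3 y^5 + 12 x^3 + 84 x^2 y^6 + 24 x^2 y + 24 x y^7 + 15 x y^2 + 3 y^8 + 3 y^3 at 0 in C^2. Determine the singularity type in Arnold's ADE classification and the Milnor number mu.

Type D_9, Milnor number mu = 9.

The Hessian of f at 0 has rank 0. Corank 2; j^3 = 3*(x + y)*(2*x + y)^2 has shape L^2 M (L != M), so D-series; mu = 9 gives D_9.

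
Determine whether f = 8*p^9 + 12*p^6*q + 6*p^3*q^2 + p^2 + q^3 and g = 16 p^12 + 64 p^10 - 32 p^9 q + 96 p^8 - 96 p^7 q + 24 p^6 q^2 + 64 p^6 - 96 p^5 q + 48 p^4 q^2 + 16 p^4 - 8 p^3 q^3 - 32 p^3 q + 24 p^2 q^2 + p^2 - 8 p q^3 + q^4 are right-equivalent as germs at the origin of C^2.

No.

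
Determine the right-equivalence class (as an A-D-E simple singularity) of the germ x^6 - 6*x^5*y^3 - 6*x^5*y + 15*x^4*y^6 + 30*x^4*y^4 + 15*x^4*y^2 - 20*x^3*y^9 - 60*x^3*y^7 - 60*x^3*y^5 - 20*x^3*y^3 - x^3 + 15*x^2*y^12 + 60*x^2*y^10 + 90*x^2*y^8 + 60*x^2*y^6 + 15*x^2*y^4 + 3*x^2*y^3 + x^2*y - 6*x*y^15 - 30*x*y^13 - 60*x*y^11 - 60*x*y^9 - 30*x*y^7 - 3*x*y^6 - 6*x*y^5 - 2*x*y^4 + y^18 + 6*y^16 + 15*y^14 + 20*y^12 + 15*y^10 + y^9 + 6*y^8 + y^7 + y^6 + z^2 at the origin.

D_{7}

The Hessian of f at 0 is [[0, 0, 0], [0, 0, 0], [0, 0, 2]] with rank 1, so corank 2. A Groebner basis of the Jacobian ideal J(f) in C{x,y,z} is {x^2 - x*y + y^4, x^3, x^2*y, x^2/6 + x*y^2, z}; counting standard monomials gives mu = 7. Corank 2; j^3 = -x^2*(x - y) has shape L^2 M (L != M), so D-series; mu = 7 gives D_7.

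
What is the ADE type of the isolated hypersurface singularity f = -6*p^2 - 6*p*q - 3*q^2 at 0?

A1

The Hessian of f at 0 is [[-12, -6], [-6, -6]] with rank 2, so corank 0. A Groebner basis of the Jacobian ideal J(f) in C{p,q} is {p, q}; counting standard monomials gives mu = 1. Corank 0: nondegenerate Morse point, so A_1.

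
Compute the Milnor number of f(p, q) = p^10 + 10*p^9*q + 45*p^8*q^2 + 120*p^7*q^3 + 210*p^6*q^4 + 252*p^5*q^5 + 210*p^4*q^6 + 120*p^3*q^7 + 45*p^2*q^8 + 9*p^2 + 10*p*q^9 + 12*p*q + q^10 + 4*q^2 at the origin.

9

The Hessian of f at 0 has rank 1. Corank 1: A-series; mu = 9 gives A_9.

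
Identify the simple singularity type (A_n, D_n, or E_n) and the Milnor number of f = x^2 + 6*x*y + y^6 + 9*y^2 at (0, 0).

The Hessian of f at 0 has rank 1. Corank 1: A-series; mu = 5 gives A_5.

Type A5, Milnor number mu = 5.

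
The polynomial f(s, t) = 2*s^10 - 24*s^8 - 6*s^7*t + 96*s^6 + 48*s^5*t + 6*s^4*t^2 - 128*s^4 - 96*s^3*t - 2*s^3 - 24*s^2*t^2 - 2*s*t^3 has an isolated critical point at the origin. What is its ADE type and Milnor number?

Type E_7, Milnor number mu = 7.

The Hessian of f at 0 has rank 0. Corank 2; j^3 = -2*s^3 is a perfect cube, so E-series; the 4-jet and mu = 7 give E_7.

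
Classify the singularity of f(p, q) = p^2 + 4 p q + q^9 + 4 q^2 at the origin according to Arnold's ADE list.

The Hessian of f at 0 is [[2, 4], [4, 8]] with rank 1, so corank 1. A Groebner basis of the Jacobian ideal J(f) in C{p,q} is {q^8, p + 2*q}; counting standard monomials gives mu = 8. Corank 1: A-series; mu = 8 gives A_8.

A8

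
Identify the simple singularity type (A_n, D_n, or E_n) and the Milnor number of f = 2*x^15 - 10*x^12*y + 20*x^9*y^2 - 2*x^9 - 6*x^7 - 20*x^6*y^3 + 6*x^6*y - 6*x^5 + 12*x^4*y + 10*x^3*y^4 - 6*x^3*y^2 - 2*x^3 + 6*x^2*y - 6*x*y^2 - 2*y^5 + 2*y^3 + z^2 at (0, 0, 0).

Type E_8, Milnor number mu = 8.

The Hessian of f at 0 has rank 1. Corank 2; j^3 = -2*(x - y)^3 is a perfect cube, so E-series; the 5-jet and mu = 8 give E_8.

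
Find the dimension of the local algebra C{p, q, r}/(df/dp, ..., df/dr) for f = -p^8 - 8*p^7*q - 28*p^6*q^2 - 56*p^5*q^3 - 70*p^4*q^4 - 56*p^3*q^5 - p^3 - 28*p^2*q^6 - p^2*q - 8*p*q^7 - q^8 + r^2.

The Hessian of f at 0 is [[0, 0, 0], [0, 0, 0], [0, 0, 2]] with rank 1, so corank 2. A Groebner basis of the Jacobian ideal J(f) in C{p,q,r} is {-p*q/8 + q^7, p*q^2, p^2 + p*q, r}; counting standard monomials gives mu = 9. Corank 2; j^3 = -p^2*(p + q) has shape L^2 M (L != M), so D-series; mu = 9 gives D_9.

9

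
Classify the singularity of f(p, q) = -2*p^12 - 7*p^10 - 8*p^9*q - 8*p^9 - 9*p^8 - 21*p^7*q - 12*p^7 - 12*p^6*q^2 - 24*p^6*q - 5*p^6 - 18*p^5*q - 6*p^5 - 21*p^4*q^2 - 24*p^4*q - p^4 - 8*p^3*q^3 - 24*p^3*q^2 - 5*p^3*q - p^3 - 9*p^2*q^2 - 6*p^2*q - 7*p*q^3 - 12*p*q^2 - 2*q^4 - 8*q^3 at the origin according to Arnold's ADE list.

E7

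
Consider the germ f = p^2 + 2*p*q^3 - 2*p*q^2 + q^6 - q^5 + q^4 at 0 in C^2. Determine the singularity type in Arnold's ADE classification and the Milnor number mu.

Type A_{4}, Milnor number mu = 4.

The Hessian of f at 0 has rank 1. Corank 1: A-series; mu = 4 gives A_4.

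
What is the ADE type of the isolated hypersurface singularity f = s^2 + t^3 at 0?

A2

The Hessian of f at 0 is [[2, 0], [0, 0]] with rank 1, so corank 1. A Groebner basis of the Jacobian ideal J(f) in C{s,t} is {t^2, s}; counting standard monomials gives mu = 2. Corank 1: A-series; mu = 2 gives A_2.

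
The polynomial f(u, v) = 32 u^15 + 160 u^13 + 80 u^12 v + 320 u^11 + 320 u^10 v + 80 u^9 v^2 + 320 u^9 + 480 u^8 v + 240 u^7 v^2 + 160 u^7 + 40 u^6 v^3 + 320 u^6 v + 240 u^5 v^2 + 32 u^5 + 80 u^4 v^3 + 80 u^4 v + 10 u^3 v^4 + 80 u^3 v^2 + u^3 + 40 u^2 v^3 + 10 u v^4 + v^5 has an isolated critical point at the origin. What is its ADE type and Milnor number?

Type E8, Milnor number mu = 8.

The Hessian of f at 0 is [[0, 0], [0, 0]] with rank 0, so corank 2. A Groebner basis of the Jacobian ideal J(f) in C{u,v} is {v^5, u*v^3 + v^4/8, u^2}; counting standard monomials gives mu = 8. Corank 2; j^3 = u^3 is a perfect cube, so E-series; the 5-jet and mu = 8 give E_8.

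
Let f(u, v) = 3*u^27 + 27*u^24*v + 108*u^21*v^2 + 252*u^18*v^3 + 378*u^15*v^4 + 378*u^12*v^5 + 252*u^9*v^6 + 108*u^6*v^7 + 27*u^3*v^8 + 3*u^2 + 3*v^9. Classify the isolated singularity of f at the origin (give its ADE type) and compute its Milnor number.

Type A_{8}, Milnor number mu = 8.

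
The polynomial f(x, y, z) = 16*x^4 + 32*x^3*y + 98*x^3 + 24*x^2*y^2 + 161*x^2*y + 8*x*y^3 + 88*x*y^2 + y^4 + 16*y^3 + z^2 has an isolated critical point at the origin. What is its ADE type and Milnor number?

Type D_{5}, Milnor number mu = 5.

The Hessian of f at 0 is [[0, 0, 0], [0, 0, 0], [0, 0, 2]] with rank 1, so corank 2. A Groebner basis of the Jacobian ideal J(f) in C{x,y,z} is {x*y^2 + 343*x*y/2 + 98*y^2, -2401*x*y/8 + y^3 - 343*y^2/2, x^2 + 15*x*y/14 + 2*y^2/7, z}; counting standard monomials gives mu = 5. Corank 2; j^3 = (2*x + y)*(7*x + 4*y)^2 has shape L^2 M (L != M), so D-series; mu = 5 gives D_5.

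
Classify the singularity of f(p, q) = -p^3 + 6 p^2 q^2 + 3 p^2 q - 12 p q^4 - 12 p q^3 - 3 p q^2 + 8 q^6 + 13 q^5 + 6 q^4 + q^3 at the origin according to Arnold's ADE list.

The Hessian of f at 0 has rank 0. Corank 2; j^3 = -(p - q)^3 is a perfect cube, so E-series; the 5-jet and mu = 8 give E_8.

E_{8}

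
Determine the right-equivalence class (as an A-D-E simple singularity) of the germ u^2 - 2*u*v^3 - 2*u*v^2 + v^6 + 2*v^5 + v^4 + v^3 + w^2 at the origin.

A_{2}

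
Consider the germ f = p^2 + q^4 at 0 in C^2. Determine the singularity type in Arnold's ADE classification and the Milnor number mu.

Type A_{3}, Milnor number mu = 3.

The Hessian of f at 0 is [[2, 0], [0, 0]] with rank 1, so corank 1. A Groebner basis of the Jacobian ideal J(f) in C{p,q} is {q^3, p}; counting standard monomials gives mu = 3. Corank 1: A-series; mu = 3 gives A_3.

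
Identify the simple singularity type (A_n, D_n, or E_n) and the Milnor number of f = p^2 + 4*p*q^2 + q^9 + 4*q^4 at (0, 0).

The Hessian of f at 0 has rank 1. Corank 1: A-series; mu = 8 gives A_8.

Type A_8, Milnor number mu = 8.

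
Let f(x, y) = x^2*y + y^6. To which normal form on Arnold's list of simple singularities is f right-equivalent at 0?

D_{7}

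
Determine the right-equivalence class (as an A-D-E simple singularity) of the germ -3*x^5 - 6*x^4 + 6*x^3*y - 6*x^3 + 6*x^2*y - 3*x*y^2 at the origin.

The Hessian of f at 0 has rank 0. Corank 2; j^3 = -3*x*(2*x^2 - 2*x*y + y^2) splits into three distinct lines over C (the quadratic factor has nonzero discriminant), so D_4.

D_{4}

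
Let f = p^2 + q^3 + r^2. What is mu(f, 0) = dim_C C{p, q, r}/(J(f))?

2

The Hessian of f at 0 has rank 2. Corank 1: A-series; mu = 2 gives A_2.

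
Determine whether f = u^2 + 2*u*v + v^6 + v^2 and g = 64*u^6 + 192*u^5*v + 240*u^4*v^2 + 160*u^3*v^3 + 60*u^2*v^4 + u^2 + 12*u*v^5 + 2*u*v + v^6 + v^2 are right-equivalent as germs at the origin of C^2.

Yes.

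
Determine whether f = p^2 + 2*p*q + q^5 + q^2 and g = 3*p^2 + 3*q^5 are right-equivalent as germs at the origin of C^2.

Yes.

The Hessian of f at 0 has rank 1. Corank 1: A-series; mu = 4 gives A_4. The Hessian of g at 0 has rank 1. Corank 1: A-series; mu = 4 gives A_4. Both have type A_4, hence right-equivalent.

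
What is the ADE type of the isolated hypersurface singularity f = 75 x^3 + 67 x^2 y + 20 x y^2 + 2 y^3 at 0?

The Hessian of f at 0 is [[0, 0], [0, 0]] with rank 0, so corank 2. A Groebner basis of the Jacobian ideal J(f) in C{x,y} is {y^3, x^2 - 2*y^2/11, x*y + 5*y^2/11}; counting standard monomials gives mu = 4. Corank 2; j^3 = (3*x + y)*(25*x^2 + 14*x*y + 2*y^2) splits into three distinct lines over C (the quadratic factor has nonzero discriminant), so D_4.

D4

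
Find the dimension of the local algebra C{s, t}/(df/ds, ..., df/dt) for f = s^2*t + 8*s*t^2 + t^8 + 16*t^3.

9

The Hessian of f at 0 is [[0, 0], [0, 0]] with rank 0, so corank 2. A Groebner basis of the Jacobian ideal J(f) in C{s,t} is {s^2/8 + t^7 - 2*t^2, s^3 + 64*t^3, s*t + 4*t^2}; counting standard monomials gives mu = 9. Corank 2; j^3 = t*(s + 4*t)^2 has shape L^2 M (L != M), so D-series; mu = 9 gives D_9.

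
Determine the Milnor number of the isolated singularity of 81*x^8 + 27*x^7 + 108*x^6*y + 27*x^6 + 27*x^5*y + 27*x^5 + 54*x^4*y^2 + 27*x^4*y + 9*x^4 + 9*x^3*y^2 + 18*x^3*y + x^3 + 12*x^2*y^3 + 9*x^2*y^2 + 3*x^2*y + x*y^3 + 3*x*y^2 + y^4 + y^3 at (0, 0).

7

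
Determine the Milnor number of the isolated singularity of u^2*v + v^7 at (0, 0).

The Hessian of f at 0 has rank 0. Corank 2; j^3 = u^2*v has shape L^2 M (L != M), so D-series; mu = 8 gives D_8.

8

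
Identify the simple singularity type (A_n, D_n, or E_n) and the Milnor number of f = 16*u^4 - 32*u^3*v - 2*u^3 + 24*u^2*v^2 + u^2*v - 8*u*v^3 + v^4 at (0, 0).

The Hessian of f at 0 is [[0, 0], [0, 0]] with rank 0, so corank 2. A Groebner basis of the Jacobian ideal J(f) in C{u,v} is {u*v^2, u*v/8 + v^3, u^2 - u*v/2}; counting standard monomials gives mu = 5. Corank 2; j^3 = -u^2*(2*u - v) has shape L^2 M (L != M), so D-series; mu = 5 gives D_5.

Type D5, Milnor number mu = 5.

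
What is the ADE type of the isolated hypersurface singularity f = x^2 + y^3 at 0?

The Hessian of f at 0 has rank 1. Corank 1: A-series; mu = 2 gives A_2.

A2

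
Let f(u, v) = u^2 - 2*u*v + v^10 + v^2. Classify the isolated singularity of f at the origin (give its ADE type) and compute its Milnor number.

Type A_9, Milnor number mu = 9.

The Hessian of f at 0 has rank 1. Corank 1: A-series; mu = 9 gives A_9.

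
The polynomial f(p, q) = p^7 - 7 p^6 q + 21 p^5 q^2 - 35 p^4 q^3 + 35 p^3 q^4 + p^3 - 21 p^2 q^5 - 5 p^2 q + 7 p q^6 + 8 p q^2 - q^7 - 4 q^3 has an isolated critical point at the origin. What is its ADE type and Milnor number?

Type D_8, Milnor number mu = 8.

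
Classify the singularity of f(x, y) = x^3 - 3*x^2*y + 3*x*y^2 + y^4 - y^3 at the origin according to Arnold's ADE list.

E6

The Hessian of f at 0 is [[0, 0], [0, 0]] with rank 0, so corank 2. A Groebner basis of the Jacobian ideal J(f) in C{x,y} is {y^3, x^2 - 2*x*y + y^2}; counting standard monomials gives mu = 6. Corank 2; j^3 = (x - y)^3 is a perfect cube, so E-series; the 4-jet and mu = 6 give E_6.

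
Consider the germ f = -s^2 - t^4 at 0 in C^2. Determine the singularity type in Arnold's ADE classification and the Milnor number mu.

The Hessian of f at 0 has rank 1. Corank 1: A-series; mu = 3 gives A_3.

Type A3, Milnor number mu = 3.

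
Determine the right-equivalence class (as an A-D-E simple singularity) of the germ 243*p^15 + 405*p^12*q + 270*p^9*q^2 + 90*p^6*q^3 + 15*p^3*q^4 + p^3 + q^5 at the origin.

E8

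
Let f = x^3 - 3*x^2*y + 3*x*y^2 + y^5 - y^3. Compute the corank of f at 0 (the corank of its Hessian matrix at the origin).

The Hessian at 0 is [[0, 0], [0, 0]] of rank 0; hence corank 2.

2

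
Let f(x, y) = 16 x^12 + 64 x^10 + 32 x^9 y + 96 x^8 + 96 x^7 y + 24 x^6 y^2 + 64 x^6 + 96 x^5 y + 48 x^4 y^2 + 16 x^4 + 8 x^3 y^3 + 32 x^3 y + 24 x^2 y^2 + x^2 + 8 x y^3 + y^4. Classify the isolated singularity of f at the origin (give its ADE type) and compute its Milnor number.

The Hessian of f at 0 has rank 1. Corank 1: A-series; mu = 3 gives A_3.

Type A_{3}, Milnor number mu = 3.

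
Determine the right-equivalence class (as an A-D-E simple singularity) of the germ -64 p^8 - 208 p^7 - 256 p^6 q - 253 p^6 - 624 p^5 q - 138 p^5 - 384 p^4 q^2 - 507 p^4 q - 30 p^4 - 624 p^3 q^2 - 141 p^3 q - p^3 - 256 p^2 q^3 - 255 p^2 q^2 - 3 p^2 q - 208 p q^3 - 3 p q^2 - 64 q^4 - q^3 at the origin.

The Hessian of f at 0 is [[0, 0], [0, 0]] with rank 0, so corank 2. A Groebner basis of the Jacobian ideal J(f) in C{p,q} is {3*p^2/25 + 6*p*q/25 + q^4 + q^3/25 + 3*q^2/25, p^3 + 12*p^2/25 + 24*p*q/25 + 29*q^3/25 + 12*q^2/25, p^2*q - 7*p^2/25 - 14*p*q/25 - 82*q^3/75 - 7*q^2/25, 3*p^2/25 + p*q^2 + 6*p*q/25 + 26*q^3/25 + 3*q^2/25}; counting standard monomials gives mu = 7. Corank 2; j^3 = -(p + q)^3 is a perfect cube, so E-series; the 4-jet and mu = 7 give E_7.

E_{7}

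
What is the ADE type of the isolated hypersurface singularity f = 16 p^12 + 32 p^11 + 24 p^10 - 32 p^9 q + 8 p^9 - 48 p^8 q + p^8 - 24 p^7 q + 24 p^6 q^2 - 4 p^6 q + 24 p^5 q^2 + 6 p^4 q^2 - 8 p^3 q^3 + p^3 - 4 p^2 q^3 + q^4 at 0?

E_6

The Hessian of f at 0 has rank 0. Corank 2; j^3 = p^3 is a perfect cube, so E-series; the 4-jet and mu = 6 give E_6.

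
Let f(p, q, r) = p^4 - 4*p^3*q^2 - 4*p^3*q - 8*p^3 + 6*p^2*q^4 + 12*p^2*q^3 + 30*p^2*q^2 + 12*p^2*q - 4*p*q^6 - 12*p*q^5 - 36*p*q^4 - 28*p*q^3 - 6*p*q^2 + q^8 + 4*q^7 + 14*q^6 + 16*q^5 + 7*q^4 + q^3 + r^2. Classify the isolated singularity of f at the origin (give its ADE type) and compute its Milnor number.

The Hessian of f at 0 is [[0, 0, 0], [0, 0, 0], [0, 0, 2]] with rank 1, so corank 2. A Groebner basis of the Jacobian ideal J(f) in C{p,q,r} is {p^3 - 3*p^2/4 + 3*p*q/4 - 3*q^2/16, p^2*q - 5*p^2/4 + 5*p*q/4 - 5*q^2/16, -2*p^2 + p*q^2 + 2*p*q - q^2/2, -3*p^2 + 3*p*q + q^3 - 3*q^2/4, r}; counting standard monomials gives mu = 6. Corank 2; j^3 = -(2*p - q)^3 is a perfect cube, so E-series; the 4-jet and mu = 6 give E_6.

Type E_{6}, Milnor number mu = 6.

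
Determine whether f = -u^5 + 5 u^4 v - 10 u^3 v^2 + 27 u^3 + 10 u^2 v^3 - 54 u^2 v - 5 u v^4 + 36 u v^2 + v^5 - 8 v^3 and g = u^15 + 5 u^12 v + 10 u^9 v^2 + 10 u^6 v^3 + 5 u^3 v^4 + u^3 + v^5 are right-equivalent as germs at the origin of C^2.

The Hessian of f at 0 has rank 0. Corank 2; j^3 = (3*u - 2*v)^3 is a perfect cube, so E-series; the 5-jet and mu = 8 give E_8. The Hessian of g at 0 has rank 0. Corank 2; j^3 = u^3 is a perfect cube, so E-series; the 5-jet and mu = 8 give E_8. Both have type E_8, hence right-equivalent.

Yes.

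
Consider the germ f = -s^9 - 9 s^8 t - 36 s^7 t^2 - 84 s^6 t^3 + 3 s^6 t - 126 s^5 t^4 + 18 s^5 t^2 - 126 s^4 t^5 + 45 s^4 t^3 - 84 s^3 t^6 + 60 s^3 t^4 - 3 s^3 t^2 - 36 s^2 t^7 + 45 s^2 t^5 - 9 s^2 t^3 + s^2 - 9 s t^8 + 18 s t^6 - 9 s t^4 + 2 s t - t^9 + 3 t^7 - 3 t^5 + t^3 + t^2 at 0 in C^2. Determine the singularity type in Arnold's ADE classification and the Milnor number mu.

Type A_{2}, Milnor number mu = 2.

The Hessian of f at 0 is [[2, 2], [2, 2]] with rank 1, so corank 1. A Groebner basis of the Jacobian ideal J(f) in C{s,t} is {t^2, s + t}; counting standard monomials gives mu = 2. Corank 1: A-series; mu = 2 gives A_2.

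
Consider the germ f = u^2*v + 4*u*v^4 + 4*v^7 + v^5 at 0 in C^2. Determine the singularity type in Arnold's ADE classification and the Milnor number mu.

The Hessian of f at 0 has rank 0. Corank 2; j^3 = u^2*v has shape L^2 M (L != M), so D-series; mu = 6 gives D_6.

Type D6, Milnor number mu = 6.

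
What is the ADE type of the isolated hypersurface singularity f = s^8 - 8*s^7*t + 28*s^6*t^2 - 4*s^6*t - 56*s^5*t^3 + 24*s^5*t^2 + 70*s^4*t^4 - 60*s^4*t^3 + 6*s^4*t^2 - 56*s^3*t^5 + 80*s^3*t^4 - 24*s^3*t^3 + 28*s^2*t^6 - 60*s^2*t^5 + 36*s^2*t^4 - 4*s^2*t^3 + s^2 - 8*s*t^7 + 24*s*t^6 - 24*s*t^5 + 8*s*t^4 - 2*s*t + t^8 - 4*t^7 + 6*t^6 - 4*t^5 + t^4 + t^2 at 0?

A_{3}

The Hessian of f at 0 has rank 1. Corank 1: A-series; mu = 3 gives A_3.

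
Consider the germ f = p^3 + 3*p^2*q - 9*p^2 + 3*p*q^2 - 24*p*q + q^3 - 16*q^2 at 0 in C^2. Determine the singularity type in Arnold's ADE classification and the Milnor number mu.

Type A_2, Milnor number mu = 2.

The Hessian of f at 0 has rank 1. Corank 1: A-series; mu = 2 gives A_2.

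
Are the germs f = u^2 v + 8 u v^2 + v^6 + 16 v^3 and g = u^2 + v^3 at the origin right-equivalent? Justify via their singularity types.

No.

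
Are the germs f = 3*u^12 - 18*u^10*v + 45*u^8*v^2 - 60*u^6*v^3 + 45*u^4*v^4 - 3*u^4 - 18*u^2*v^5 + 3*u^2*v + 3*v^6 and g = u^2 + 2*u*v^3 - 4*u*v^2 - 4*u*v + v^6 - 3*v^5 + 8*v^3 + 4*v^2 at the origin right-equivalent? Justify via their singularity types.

No.

The Hessian of f at 0 has rank 0. Corank 2; j^3 = 3*u^2*v has shape L^2 M (L != M), so D-series; mu = 7 gives D_7. The Hessian of g at 0 has rank 1. Corank 1: A-series; mu = 4 gives A_4. f is D_7 but g is A_4, hence not right-equivalent.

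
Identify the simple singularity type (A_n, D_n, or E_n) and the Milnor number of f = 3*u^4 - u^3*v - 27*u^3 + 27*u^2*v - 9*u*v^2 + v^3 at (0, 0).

The Hessian of f at 0 has rank 0. Corank 2; j^3 = -(3*u - v)^3 is a perfect cube, so E-series; the 4-jet and mu = 7 give E_7.

Type E_7, Milnor number mu = 7.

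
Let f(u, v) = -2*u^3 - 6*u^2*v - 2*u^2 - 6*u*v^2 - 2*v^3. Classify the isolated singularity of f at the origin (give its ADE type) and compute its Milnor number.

Type A_2, Milnor number mu = 2.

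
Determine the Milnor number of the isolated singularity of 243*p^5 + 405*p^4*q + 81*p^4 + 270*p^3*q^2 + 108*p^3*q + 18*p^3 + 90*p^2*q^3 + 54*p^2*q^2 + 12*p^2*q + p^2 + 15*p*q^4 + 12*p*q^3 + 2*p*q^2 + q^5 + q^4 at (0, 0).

4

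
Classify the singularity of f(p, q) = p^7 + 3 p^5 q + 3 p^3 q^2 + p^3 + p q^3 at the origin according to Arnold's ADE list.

E_{7}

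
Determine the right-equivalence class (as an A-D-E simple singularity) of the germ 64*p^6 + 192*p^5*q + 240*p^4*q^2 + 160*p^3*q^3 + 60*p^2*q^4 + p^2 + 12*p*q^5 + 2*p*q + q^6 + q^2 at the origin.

A5

The Hessian of f at 0 has rank 1. Corank 1: A-series; mu = 5 gives A_5.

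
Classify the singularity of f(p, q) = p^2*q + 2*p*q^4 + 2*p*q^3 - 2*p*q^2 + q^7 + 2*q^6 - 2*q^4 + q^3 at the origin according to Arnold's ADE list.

D_6

The Hessian of f at 0 has rank 0. Corank 2; j^3 = q*(p - q)^2 has shape L^2 M (L != M), so D-series; mu = 6 gives D_6.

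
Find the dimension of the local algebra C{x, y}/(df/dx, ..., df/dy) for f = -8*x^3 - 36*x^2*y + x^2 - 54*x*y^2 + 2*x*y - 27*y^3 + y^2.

2

The Hessian of f at 0 is [[2, 2], [2, 2]] with rank 1, so corank 1. A Groebner basis of the Jacobian ideal J(f) in C{x,y} is {y^2, x + y}; counting standard monomials gives mu = 2. Corank 1: A-series; mu = 2 gives A_2.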